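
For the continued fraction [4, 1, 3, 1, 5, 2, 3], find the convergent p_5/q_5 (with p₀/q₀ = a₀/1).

302/63

Using pₖ = aₖpₖ₋₁ + pₖ₋₂, qₖ = aₖqₖ₋₁ + qₖ₋₂ (with p₋₁=1, p₋₂=0, q₋₁=0, q₋₂=1):
  k=0: a=4, p=4, q=1
  k=1: a=1, p=5, q=1
  k=2: a=3, p=19, q=4
  k=3: a=1, p=24, q=5
  k=4: a=5, p=139, q=29
  k=5: a=2, p=302, q=63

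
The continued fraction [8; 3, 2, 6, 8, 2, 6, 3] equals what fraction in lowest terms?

131809/15902

Fold from the inside: start with 3/1.
  6 + 1/3 = 19/3
  2 + 3/19 = 41/19
  8 + 19/41 = 347/41
  6 + 41/347 = 2123/347
  2 + 347/2123 = 4593/2123
  3 + 2123/4593 = 15902/4593
  8 + 4593/15902 = 131809/15902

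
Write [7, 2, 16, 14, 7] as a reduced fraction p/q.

Using pₖ = aₖpₖ₋₁ + pₖ₋₂ and qₖ = aₖqₖ₋₁ + qₖ₋₂:
  k=0: a=7, p=7, q=1
  k=1: a=2, p=15, q=2
  k=2: a=16, p=247, q=33
  k=3: a=14, p=3473, q=464
  k=4: a=7, p=24558, q=3281

24558/3281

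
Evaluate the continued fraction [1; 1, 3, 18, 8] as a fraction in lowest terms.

Using pₖ = aₖpₖ₋₁ + pₖ₋₂ and qₖ = aₖqₖ₋₁ + qₖ₋₂:
  k=0: a=1, p=1, q=1
  k=1: a=1, p=2, q=1
  k=2: a=3, p=7, q=4
  k=3: a=18, p=128, q=73
  k=4: a=8, p=1031, q=588

1031/588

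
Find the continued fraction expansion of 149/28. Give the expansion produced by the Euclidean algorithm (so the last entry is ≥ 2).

[5; 3, 9]

149 = 5*28 + 9
28 = 3*9 + 1
9 = 9*1 + 0  (stop)
So 149/28 = [5; 3, 9].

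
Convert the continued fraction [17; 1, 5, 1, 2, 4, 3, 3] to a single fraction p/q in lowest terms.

Using pₖ = aₖpₖ₋₁ + pₖ₋₂ and qₖ = aₖqₖ₋₁ + qₖ₋₂:
  k=0: a=17, p=17, q=1
  k=1: a=1, p=18, q=1
  k=2: a=5, p=107, q=6
  k=3: a=1, p=125, q=7
  k=4: a=2, p=357, q=20
  k=5: a=4, p=1553, q=87
  k=6: a=3, p=5016, q=281
  k=7: a=3, p=16601, q=930

16601/930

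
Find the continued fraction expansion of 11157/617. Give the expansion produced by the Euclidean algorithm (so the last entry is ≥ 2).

[18; 12, 10, 5]

11157 = 18×617 + 51
617 = 12×51 + 5
51 = 10×5 + 1
5 = 5×1 + 0  (stop)
So 11157/617 = [18; 12, 10, 5].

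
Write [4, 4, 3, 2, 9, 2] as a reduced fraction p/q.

Using pₖ = aₖpₖ₋₁ + pₖ₋₂ and qₖ = aₖqₖ₋₁ + qₖ₋₂:
  k=0: a=4, p=4, q=1
  k=1: a=4, p=17, q=4
  k=2: a=3, p=55, q=13
  k=3: a=2, p=127, q=30
  k=4: a=9, p=1198, q=283
  k=5: a=2, p=2523, q=596

2523/596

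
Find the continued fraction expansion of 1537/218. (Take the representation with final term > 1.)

1537 = 7*218 + 11
218 = 19*11 + 9
11 = 1*9 + 2
9 = 4*2 + 1
2 = 2*1 + 0  (stop)
So 1537/218 = [7; 19, 1, 4, 2].

[7; 19, 1, 4, 2]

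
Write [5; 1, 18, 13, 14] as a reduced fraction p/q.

20763/3491

Using pₖ = aₖpₖ₋₁ + pₖ₋₂ and qₖ = aₖqₖ₋₁ + qₖ₋₂:
  k=0: a=5, p=5, q=1
  k=1: a=1, p=6, q=1
  k=2: a=18, p=113, q=19
  k=3: a=13, p=1475, q=248
  k=4: a=14, p=20763, q=3491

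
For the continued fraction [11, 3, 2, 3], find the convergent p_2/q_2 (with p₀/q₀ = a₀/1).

79/7

Using pₖ = aₖpₖ₋₁ + pₖ₋₂, qₖ = aₖqₖ₋₁ + qₖ₋₂ (with p₋₁=1, p₋₂=0, q₋₁=0, q₋₂=1):
  k=0: a=11, p=11, q=1
  k=1: a=3, p=34, q=3
  k=2: a=2, p=79, q=7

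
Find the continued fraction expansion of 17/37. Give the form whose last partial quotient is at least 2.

[0; 2, 5, 1, 2]

17 = 0×37 + 17
37 = 2×17 + 3
17 = 5×3 + 2
3 = 1×2 + 1
2 = 2×1 + 0  (stop)
So 17/37 = [0; 2, 5, 1, 2].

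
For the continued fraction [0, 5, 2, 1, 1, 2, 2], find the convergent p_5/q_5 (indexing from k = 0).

13/70

Using pₖ = aₖpₖ₋₁ + pₖ₋₂, qₖ = aₖqₖ₋₁ + qₖ₋₂ (with p₋₁=1, p₋₂=0, q₋₁=0, q₋₂=1):
  k=0: a=0, p=0, q=1
  k=1: a=5, p=1, q=5
  k=2: a=2, p=2, q=11
  k=3: a=1, p=3, q=16
  k=4: a=1, p=5, q=27
  k=5: a=2, p=13, q=70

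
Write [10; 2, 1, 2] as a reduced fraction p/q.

Fold from the inside: start with 2/1.
  1 + 1/2 = 3/2
  2 + 2/3 = 8/3
  10 + 3/8 = 83/8

83/8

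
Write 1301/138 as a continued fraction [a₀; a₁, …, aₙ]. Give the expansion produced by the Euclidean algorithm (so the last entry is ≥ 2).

1301 = 9*138 + 59
138 = 2*59 + 20
59 = 2*20 + 19
20 = 1*19 + 1
19 = 19*1 + 0  (stop)
So 1301/138 = [9; 2, 2, 1, 19].

[9; 2, 2, 1, 19]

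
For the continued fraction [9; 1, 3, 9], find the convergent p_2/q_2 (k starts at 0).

39/4

Using pₖ = aₖpₖ₋₁ + pₖ₋₂, qₖ = aₖqₖ₋₁ + qₖ₋₂ (with p₋₁=1, p₋₂=0, q₋₁=0, q₋₂=1):
  k=0: a=9, p=9, q=1
  k=1: a=1, p=10, q=1
  k=2: a=3, p=39, q=4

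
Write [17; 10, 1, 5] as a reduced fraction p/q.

1111/65

Fold from the inside: start with 5/1.
  1 + 1/5 = 6/5
  10 + 5/6 = 65/6
  17 + 6/65 = 1111/65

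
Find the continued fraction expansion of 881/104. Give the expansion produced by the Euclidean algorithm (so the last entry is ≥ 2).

881 = 8*104 + 49
104 = 2*49 + 6
49 = 8*6 + 1
6 = 6*1 + 0  (stop)
So 881/104 = [8; 2, 8, 6].

[8; 2, 8, 6]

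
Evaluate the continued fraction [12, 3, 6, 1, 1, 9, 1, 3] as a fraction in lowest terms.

Using pₖ = aₖpₖ₋₁ + pₖ₋₂ and qₖ = aₖqₖ₋₁ + qₖ₋₂:
  k=0: a=12, p=12, q=1
  k=1: a=3, p=37, q=3
  k=2: a=6, p=234, q=19
  k=3: a=1, p=271, q=22
  k=4: a=1, p=505, q=41
  k=5: a=9, p=4816, q=391
  k=6: a=1, p=5321, q=432
  k=7: a=3, p=20779, q=1687

20779/1687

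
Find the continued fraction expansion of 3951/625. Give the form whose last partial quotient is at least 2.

3951 = 6*625 + 201
625 = 3*201 + 22
201 = 9*22 + 3
22 = 7*3 + 1
3 = 3*1 + 0  (stop)
So 3951/625 = [6; 3, 9, 7, 3].

[6; 3, 9, 7, 3]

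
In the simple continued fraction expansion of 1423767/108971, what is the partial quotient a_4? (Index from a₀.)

17

1423767 = 13·108971 + 7144   →  a_0 = 13
108971 = 15·7144 + 1811   →  a_1 = 15
7144 = 3·1811 + 1711   →  a_2 = 3
1811 = 1·1711 + 100   →  a_3 = 1
1711 = 17·100 + 11   →  a_4 = 17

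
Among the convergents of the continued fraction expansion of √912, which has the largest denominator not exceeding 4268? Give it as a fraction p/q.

45601/1510

√912 = [30; 5, 60, …] (period length 2).
Convergents:
  p_0/q_0 = 30/1
  p_1/q_1 = 151/5
  p_2/q_2 = 9090/301
  p_3/q_3 = 45601/1510
  p_4/q_4 = 2745150/90901
q_3 = 1510 ≤ 4268 < 90901 = q_4, so the answer is 45601/1510.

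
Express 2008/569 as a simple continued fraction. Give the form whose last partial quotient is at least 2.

2008 = 3·569 + 301
569 = 1·301 + 268
301 = 1·268 + 33
268 = 8·33 + 4
33 = 8·4 + 1
4 = 4·1 + 0  (stop)
So 2008/569 = [3; 1, 1, 8, 8, 4].

[3; 1, 1, 8, 8, 4]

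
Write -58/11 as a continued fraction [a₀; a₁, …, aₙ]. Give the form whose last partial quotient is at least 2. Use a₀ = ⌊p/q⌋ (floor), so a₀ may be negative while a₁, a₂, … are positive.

[-6; 1, 2, 1, 2]

-58 = -6×11 + 8
11 = 1×8 + 3
8 = 2×3 + 2
3 = 1×2 + 1
2 = 2×1 + 0  (stop)
So -58/11 = [-6; 1, 2, 1, 2].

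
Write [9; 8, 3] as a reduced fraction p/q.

Fold from the inside: start with 3/1.
  8 + 1/3 = 25/3
  9 + 3/25 = 228/25

228/25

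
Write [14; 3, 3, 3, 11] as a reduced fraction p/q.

5335/373

Using pₖ = aₖpₖ₋₁ + pₖ₋₂ and qₖ = aₖqₖ₋₁ + qₖ₋₂:
  k=0: a=14, p=14, q=1
  k=1: a=3, p=43, q=3
  k=2: a=3, p=143, q=10
  k=3: a=3, p=472, q=33
  k=4: a=11, p=5335, q=373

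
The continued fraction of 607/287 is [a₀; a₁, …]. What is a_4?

3

607 = 2·287 + 33   →  a_0 = 2
287 = 8·33 + 23   →  a_1 = 8
33 = 1·23 + 10   →  a_2 = 1
23 = 2·10 + 3   →  a_3 = 2
10 = 3·3 + 1   →  a_4 = 3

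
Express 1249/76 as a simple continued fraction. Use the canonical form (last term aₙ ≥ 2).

[16; 2, 3, 3, 3]

1249 = 16·76 + 33
76 = 2·33 + 10
33 = 3·10 + 3
10 = 3·3 + 1
3 = 3·1 + 0  (stop)
So 1249/76 = [16; 2, 3, 3, 3].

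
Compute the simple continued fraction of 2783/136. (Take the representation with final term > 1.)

2783 = 20·136 + 63
136 = 2·63 + 10
63 = 6·10 + 3
10 = 3·3 + 1
3 = 3·1 + 0  (stop)
So 2783/136 = [20; 2, 6, 3, 3].

[20; 2, 6, 3, 3]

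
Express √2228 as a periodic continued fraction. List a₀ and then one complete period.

a₀ = ⌊√2228⌋ = 47.
With m₀=0, d₀=1 and mₖ₊₁ = dₖaₖ − mₖ, dₖ₊₁ = (n − mₖ₊₁²)/dₖ, aₖ₊₁ = ⌊(a₀+mₖ₊₁)/dₖ₊₁⌋:
  k=1: m=47, d=19, a=4
  k=2: m=29, d=73, a=1
  k=3: m=44, d=4, a=22
  k=4: m=44, d=73, a=1
  k=5: m=29, d=19, a=4
  k=6: m=47, d=1, a=94
d=1 and a=2a₀=94 at k=6, so the next step gives (m, d) = (47, 19) again — its k=1 value — and the period has length 6.

[47; 4, 1, 22, 1, 4, 94]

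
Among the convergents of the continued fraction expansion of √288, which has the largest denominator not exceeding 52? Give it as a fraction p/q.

√288 = [16; 1, 32, …] (period length 2).
Convergents:
  p_0/q_0 = 16/1
  p_1/q_1 = 17/1
  p_2/q_2 = 560/33
  p_3/q_3 = 577/34
  p_4/q_4 = 19024/1121
q_3 = 34 ≤ 52 < 1121 = q_4, so the answer is 577/34.

577/34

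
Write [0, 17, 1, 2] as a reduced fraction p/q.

3/53

Fold from the inside: start with 2/1.
  1 + 1/2 = 3/2
  17 + 2/3 = 53/3
  0 + 3/53 = 3/53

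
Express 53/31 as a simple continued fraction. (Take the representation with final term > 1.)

53 = 1×31 + 22
31 = 1×22 + 9
22 = 2×9 + 4
9 = 2×4 + 1
4 = 4×1 + 0  (stop)
So 53/31 = [1; 1, 2, 2, 4].

[1; 1, 2, 2, 4]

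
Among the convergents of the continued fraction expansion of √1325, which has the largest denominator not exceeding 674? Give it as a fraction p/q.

√1325 = [36; 2, 2, 72, …] (period length 3).
Convergents:
  p_0/q_0 = 36/1
  p_1/q_1 = 73/2
  p_2/q_2 = 182/5
  p_3/q_3 = 13177/362
  p_4/q_4 = 26536/729
q_3 = 362 ≤ 674 < 729 = q_4, so the answer is 13177/362.

13177/362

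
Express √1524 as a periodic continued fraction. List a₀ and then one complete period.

[39; 26, 78]

a₀ = ⌊√1524⌋ = 39.
With m₀=0, d₀=1 and mₖ₊₁ = dₖaₖ − mₖ, dₖ₊₁ = (n − mₖ₊₁²)/dₖ, aₖ₊₁ = ⌊(a₀+mₖ₊₁)/dₖ₊₁⌋:
  k=1: m=39, d=3, a=26
  k=2: m=39, d=1, a=78
d=1 and a=2a₀=78 at k=2, so the next step gives (m, d) = (39, 3) again — its k=1 value — and the period has length 2.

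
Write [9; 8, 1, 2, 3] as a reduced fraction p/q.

Using pₖ = aₖpₖ₋₁ + pₖ₋₂ and qₖ = aₖqₖ₋₁ + qₖ₋₂:
  k=0: a=9, p=9, q=1
  k=1: a=8, p=73, q=8
  k=2: a=1, p=82, q=9
  k=3: a=2, p=237, q=26
  k=4: a=3, p=793, q=87

793/87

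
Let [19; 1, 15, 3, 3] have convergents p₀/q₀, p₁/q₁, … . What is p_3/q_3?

Using pₖ = aₖpₖ₋₁ + pₖ₋₂, qₖ = aₖqₖ₋₁ + qₖ₋₂ (with p₋₁=1, p₋₂=0, q₋₁=0, q₋₂=1):
  k=0: a=19, p=19, q=1
  k=1: a=1, p=20, q=1
  k=2: a=15, p=319, q=16
  k=3: a=3, p=977, q=49

977/49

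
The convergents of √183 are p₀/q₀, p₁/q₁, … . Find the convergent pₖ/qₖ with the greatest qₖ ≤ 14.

√183 = [13; 1, 1, 8, 1, 1, 26, …] (period length 6).
Convergents:
  p_0/q_0 = 13/1
  p_1/q_1 = 14/1
  p_2/q_2 = 27/2
  p_3/q_3 = 230/17
q_2 = 2 ≤ 14 < 17 = q_3, so the answer is 27/2.

27/2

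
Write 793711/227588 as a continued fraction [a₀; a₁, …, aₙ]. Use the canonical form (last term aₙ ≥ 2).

793711 = 3*227588 + 110947
227588 = 2*110947 + 5694
110947 = 19*5694 + 2761
5694 = 2*2761 + 172
2761 = 16*172 + 9
172 = 19*9 + 1
9 = 9*1 + 0  (stop)
So 793711/227588 = [3; 2, 19, 2, 16, 19, 9].

[3; 2, 19, 2, 16, 19, 9]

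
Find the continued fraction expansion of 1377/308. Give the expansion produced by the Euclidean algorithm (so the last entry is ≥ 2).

1377 = 4*308 + 145
308 = 2*145 + 18
145 = 8*18 + 1
18 = 18*1 + 0  (stop)
So 1377/308 = [4; 2, 8, 18].

[4; 2, 8, 18]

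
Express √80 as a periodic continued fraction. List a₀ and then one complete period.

[8; 1, 16]

a₀ = ⌊√80⌋ = 8.
With m₀=0, d₀=1 and mₖ₊₁ = dₖaₖ − mₖ, dₖ₊₁ = (n − mₖ₊₁²)/dₖ, aₖ₊₁ = ⌊(a₀+mₖ₊₁)/dₖ₊₁⌋:
  k=1: m=8, d=16, a=1
  k=2: m=8, d=1, a=16
d=1 and a=2a₀=16 at k=2, so the next step gives (m, d) = (8, 16) again — its k=1 value — and the period has length 2.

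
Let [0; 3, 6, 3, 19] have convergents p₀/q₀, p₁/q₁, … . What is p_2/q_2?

6/19

Using pₖ = aₖpₖ₋₁ + pₖ₋₂, qₖ = aₖqₖ₋₁ + qₖ₋₂ (with p₋₁=1, p₋₂=0, q₋₁=0, q₋₂=1):
  k=0: a=0, p=0, q=1
  k=1: a=3, p=1, q=3
  k=2: a=6, p=6, q=19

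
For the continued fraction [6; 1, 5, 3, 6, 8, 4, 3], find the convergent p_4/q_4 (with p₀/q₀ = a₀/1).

821/120

Using pₖ = aₖpₖ₋₁ + pₖ₋₂, qₖ = aₖqₖ₋₁ + qₖ₋₂ (with p₋₁=1, p₋₂=0, q₋₁=0, q₋₂=1):
  k=0: a=6, p=6, q=1
  k=1: a=1, p=7, q=1
  k=2: a=5, p=41, q=6
  k=3: a=3, p=130, q=19
  k=4: a=6, p=821, q=120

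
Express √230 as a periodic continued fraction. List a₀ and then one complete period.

a₀ = ⌊√230⌋ = 15.
With m₀=0, d₀=1 and mₖ₊₁ = dₖaₖ − mₖ, dₖ₊₁ = (n − mₖ₊₁²)/dₖ, aₖ₊₁ = ⌊(a₀+mₖ₊₁)/dₖ₊₁⌋:
  k=1: m=15, d=5, a=6
  k=2: m=15, d=1, a=30
d=1 and a=2a₀=30 at k=2, so the next step gives (m, d) = (15, 5) again — its k=1 value — and the period has length 2.

[15; 6, 30]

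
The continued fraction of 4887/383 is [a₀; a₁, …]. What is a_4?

7

4887 = 12·383 + 291   →  a_0 = 12
383 = 1·291 + 92   →  a_1 = 1
291 = 3·92 + 15   →  a_2 = 3
92 = 6·15 + 2   →  a_3 = 6
15 = 7·2 + 1   →  a_4 = 7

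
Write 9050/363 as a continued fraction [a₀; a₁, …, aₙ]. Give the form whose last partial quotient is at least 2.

[24; 1, 13, 1, 1, 12]

9050 = 24*363 + 338
363 = 1*338 + 25
338 = 13*25 + 13
25 = 1*13 + 12
13 = 1*12 + 1
12 = 12*1 + 0  (stop)
So 9050/363 = [24; 1, 13, 1, 1, 12].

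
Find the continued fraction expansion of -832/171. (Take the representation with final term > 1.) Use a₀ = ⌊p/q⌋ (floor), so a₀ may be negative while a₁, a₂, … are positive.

[-5; 7, 2, 3, 3]

-832 = -5·171 + 23
171 = 7·23 + 10
23 = 2·10 + 3
10 = 3·3 + 1
3 = 3·1 + 0  (stop)
So -832/171 = [-5; 7, 2, 3, 3].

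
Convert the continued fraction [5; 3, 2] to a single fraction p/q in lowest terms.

37/7

Fold from the inside: start with 2/1.
  3 + 1/2 = 7/2
  5 + 2/7 = 37/7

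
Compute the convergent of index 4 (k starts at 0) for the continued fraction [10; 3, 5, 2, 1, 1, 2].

Using pₖ = aₖpₖ₋₁ + pₖ₋₂, qₖ = aₖqₖ₋₁ + qₖ₋₂ (with p₋₁=1, p₋₂=0, q₋₁=0, q₋₂=1):
  k=0: a=10, p=10, q=1
  k=1: a=3, p=31, q=3
  k=2: a=5, p=165, q=16
  k=3: a=2, p=361, q=35
  k=4: a=1, p=526, q=51

526/51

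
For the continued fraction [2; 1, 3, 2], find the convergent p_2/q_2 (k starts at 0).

Using pₖ = aₖpₖ₋₁ + pₖ₋₂, qₖ = aₖqₖ₋₁ + qₖ₋₂ (with p₋₁=1, p₋₂=0, q₋₁=0, q₋₂=1):
  k=0: a=2, p=2, q=1
  k=1: a=1, p=3, q=1
  k=2: a=3, p=11, q=4

11/4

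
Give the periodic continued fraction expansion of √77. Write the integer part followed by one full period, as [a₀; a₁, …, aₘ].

[8; 1, 3, 2, 3, 1, 16]

a₀ = ⌊√77⌋ = 8.
With m₀=0, d₀=1 and mₖ₊₁ = dₖaₖ − mₖ, dₖ₊₁ = (n − mₖ₊₁²)/dₖ, aₖ₊₁ = ⌊(a₀+mₖ₊₁)/dₖ₊₁⌋:
  k=1: m=8, d=13, a=1
  k=2: m=5, d=4, a=3
  k=3: m=7, d=7, a=2
  k=4: m=7, d=4, a=3
  k=5: m=5, d=13, a=1
  k=6: m=8, d=1, a=16
d=1 and a=2a₀=16 at k=6, so the next step gives (m, d) = (8, 13) again — its k=1 value — and the period has length 6.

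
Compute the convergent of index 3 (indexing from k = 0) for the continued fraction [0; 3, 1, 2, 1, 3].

3/11

Using pₖ = aₖpₖ₋₁ + pₖ₋₂, qₖ = aₖqₖ₋₁ + qₖ₋₂ (with p₋₁=1, p₋₂=0, q₋₁=0, q₋₂=1):
  k=0: a=0, p=0, q=1
  k=1: a=3, p=1, q=3
  k=2: a=1, p=1, q=4
  k=3: a=2, p=3, q=11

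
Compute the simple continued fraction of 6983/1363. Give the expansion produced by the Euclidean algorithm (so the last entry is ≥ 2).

[5; 8, 8, 1, 5, 3]

6983 = 5×1363 + 168
1363 = 8×168 + 19
168 = 8×19 + 16
19 = 1×16 + 3
16 = 5×3 + 1
3 = 3×1 + 0  (stop)
So 6983/1363 = [5; 8, 8, 1, 5, 3].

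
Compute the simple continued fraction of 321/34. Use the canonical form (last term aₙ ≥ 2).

[9; 2, 3, 1, 3]

321 = 9·34 + 15
34 = 2·15 + 4
15 = 3·4 + 3
4 = 1·3 + 1
3 = 3·1 + 0  (stop)
So 321/34 = [9; 2, 3, 1, 3].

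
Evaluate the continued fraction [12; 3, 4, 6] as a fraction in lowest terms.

Using pₖ = aₖpₖ₋₁ + pₖ₋₂ and qₖ = aₖqₖ₋₁ + qₖ₋₂:
  k=0: a=12, p=12, q=1
  k=1: a=3, p=37, q=3
  k=2: a=4, p=160, q=13
  k=3: a=6, p=997, q=81

997/81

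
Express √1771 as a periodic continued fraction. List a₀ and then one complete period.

[42; 12, 84]

a₀ = ⌊√1771⌋ = 42.
With m₀=0, d₀=1 and mₖ₊₁ = dₖaₖ − mₖ, dₖ₊₁ = (n − mₖ₊₁²)/dₖ, aₖ₊₁ = ⌊(a₀+mₖ₊₁)/dₖ₊₁⌋:
  k=1: m=42, d=7, a=12
  k=2: m=42, d=1, a=84
d=1 and a=2a₀=84 at k=2, so the next step gives (m, d) = (42, 7) again — its k=1 value — and the period has length 2.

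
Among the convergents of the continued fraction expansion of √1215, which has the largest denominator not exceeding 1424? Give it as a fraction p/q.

17045/489

√1215 = [34; 1, 5, 1, 68, …] (period length 4).
Convergents:
  p_0/q_0 = 34/1
  p_1/q_1 = 35/1
  p_2/q_2 = 209/6
  p_3/q_3 = 244/7
  p_4/q_4 = 16801/482
  p_5/q_5 = 17045/489
  p_6/q_6 = 102026/2927
q_5 = 489 ≤ 1424 < 2927 = q_6, so the answer is 17045/489.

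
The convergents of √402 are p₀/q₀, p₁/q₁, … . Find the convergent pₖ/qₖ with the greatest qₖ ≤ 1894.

16060/801

√402 = [20; 20, 40, …] (period length 2).
Convergents:
  p_0/q_0 = 20/1
  p_1/q_1 = 401/20
  p_2/q_2 = 16060/801
  p_3/q_3 = 321601/16040
q_2 = 801 ≤ 1894 < 16040 = q_3, so the answer is 16060/801.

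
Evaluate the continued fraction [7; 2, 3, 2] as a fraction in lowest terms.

Using pₖ = aₖpₖ₋₁ + pₖ₋₂ and qₖ = aₖqₖ₋₁ + qₖ₋₂:
  k=0: a=7, p=7, q=1
  k=1: a=2, p=15, q=2
  k=2: a=3, p=52, q=7
  k=3: a=2, p=119, q=16

119/16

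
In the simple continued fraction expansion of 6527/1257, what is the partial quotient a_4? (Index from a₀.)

1

6527 = 5·1257 + 242   →  a_0 = 5
1257 = 5·242 + 47   →  a_1 = 5
242 = 5·47 + 7   →  a_2 = 5
47 = 6·7 + 5   →  a_3 = 6
7 = 1·5 + 2   →  a_4 = 1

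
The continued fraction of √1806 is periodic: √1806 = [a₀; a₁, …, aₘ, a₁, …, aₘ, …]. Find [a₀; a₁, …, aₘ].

[42; 2, 84]

a₀ = ⌊√1806⌋ = 42.
With m₀=0, d₀=1 and mₖ₊₁ = dₖaₖ − mₖ, dₖ₊₁ = (n − mₖ₊₁²)/dₖ, aₖ₊₁ = ⌊(a₀+mₖ₊₁)/dₖ₊₁⌋:
  k=1: m=42, d=42, a=2
  k=2: m=42, d=1, a=84
d=1 and a=2a₀=84 at k=2, so the next step gives (m, d) = (42, 42) again — its k=1 value — and the period has length 2.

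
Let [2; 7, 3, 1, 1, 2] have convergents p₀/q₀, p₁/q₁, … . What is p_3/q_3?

62/29

Using pₖ = aₖpₖ₋₁ + pₖ₋₂, qₖ = aₖqₖ₋₁ + qₖ₋₂ (with p₋₁=1, p₋₂=0, q₋₁=0, q₋₂=1):
  k=0: a=2, p=2, q=1
  k=1: a=7, p=15, q=7
  k=2: a=3, p=47, q=22
  k=3: a=1, p=62, q=29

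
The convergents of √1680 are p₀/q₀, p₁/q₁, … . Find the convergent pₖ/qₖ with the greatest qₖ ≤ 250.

√1680 = [40; 1, 80, …] (period length 2).
Convergents:
  p_0/q_0 = 40/1
  p_1/q_1 = 41/1
  p_2/q_2 = 3320/81
  p_3/q_3 = 3361/82
  p_4/q_4 = 272200/6641
q_3 = 82 ≤ 250 < 6641 = q_4, so the answer is 3361/82.

3361/82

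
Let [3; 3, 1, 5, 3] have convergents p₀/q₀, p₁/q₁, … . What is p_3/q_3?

75/23

Using pₖ = aₖpₖ₋₁ + pₖ₋₂, qₖ = aₖqₖ₋₁ + qₖ₋₂ (with p₋₁=1, p₋₂=0, q₋₁=0, q₋₂=1):
  k=0: a=3, p=3, q=1
  k=1: a=3, p=10, q=3
  k=2: a=1, p=13, q=4
  k=3: a=5, p=75, q=23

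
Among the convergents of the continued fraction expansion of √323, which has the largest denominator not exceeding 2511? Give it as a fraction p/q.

√323 = [17; 1, 34, …] (period length 2).
Convergents:
  p_0/q_0 = 17/1
  p_1/q_1 = 18/1
  p_2/q_2 = 629/35
  p_3/q_3 = 647/36
  p_4/q_4 = 22627/1259
  p_5/q_5 = 23274/1295
  p_6/q_6 = 813943/45289
q_5 = 1295 ≤ 2511 < 45289 = q_6, so the answer is 23274/1295.

23274/1295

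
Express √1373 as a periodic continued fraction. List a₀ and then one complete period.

[37; 18, 1, 1, 18, 74]

a₀ = ⌊√1373⌋ = 37.
With m₀=0, d₀=1 and mₖ₊₁ = dₖaₖ − mₖ, dₖ₊₁ = (n − mₖ₊₁²)/dₖ, aₖ₊₁ = ⌊(a₀+mₖ₊₁)/dₖ₊₁⌋:
  k=1: m=37, d=4, a=18
  k=2: m=35, d=37, a=1
  k=3: m=2, d=37, a=1
  k=4: m=35, d=4, a=18
  k=5: m=37, d=1, a=74
d=1 and a=2a₀=74 at k=5, so the next step gives (m, d) = (37, 4) again — its k=1 value — and the period has length 5.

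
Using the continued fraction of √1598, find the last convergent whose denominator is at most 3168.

√1598 = [39; 1, 38, 1, 78, …] (period length 4).
Convergents:
  p_0/q_0 = 39/1
  p_1/q_1 = 40/1
  p_2/q_2 = 1559/39
  p_3/q_3 = 1599/40
  p_4/q_4 = 126281/3159
  p_5/q_5 = 127880/3199
q_4 = 3159 ≤ 3168 < 3199 = q_5, so the answer is 126281/3159.

126281/3159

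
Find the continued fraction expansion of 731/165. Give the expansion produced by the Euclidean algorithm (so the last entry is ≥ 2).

[4; 2, 3, 11, 2]

731 = 4·165 + 71
165 = 2·71 + 23
71 = 3·23 + 2
23 = 11·2 + 1
2 = 2·1 + 0  (stop)
So 731/165 = [4; 2, 3, 11, 2].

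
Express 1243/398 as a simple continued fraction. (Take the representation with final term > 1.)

[3; 8, 8, 6]

1243 = 3×398 + 49
398 = 8×49 + 6
49 = 8×6 + 1
6 = 6×1 + 0  (stop)
So 1243/398 = [3; 8, 8, 6].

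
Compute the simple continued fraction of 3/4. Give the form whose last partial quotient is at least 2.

3 = 0*4 + 3
4 = 1*3 + 1
3 = 3*1 + 0  (stop)
So 3/4 = [0; 1, 3].

[0; 1, 3]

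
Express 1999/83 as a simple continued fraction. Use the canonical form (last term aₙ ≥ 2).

1999 = 24×83 + 7
83 = 11×7 + 6
7 = 1×6 + 1
6 = 6×1 + 0  (stop)
So 1999/83 = [24; 11, 1, 6].

[24; 11, 1, 6]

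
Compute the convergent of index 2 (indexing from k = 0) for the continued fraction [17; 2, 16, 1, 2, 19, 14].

577/33

Using pₖ = aₖpₖ₋₁ + pₖ₋₂, qₖ = aₖqₖ₋₁ + qₖ₋₂ (with p₋₁=1, p₋₂=0, q₋₁=0, q₋₂=1):
  k=0: a=17, p=17, q=1
  k=1: a=2, p=35, q=2
  k=2: a=16, p=577, q=33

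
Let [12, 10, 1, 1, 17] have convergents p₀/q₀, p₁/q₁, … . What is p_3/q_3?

254/21

Using pₖ = aₖpₖ₋₁ + pₖ₋₂, qₖ = aₖqₖ₋₁ + qₖ₋₂ (with p₋₁=1, p₋₂=0, q₋₁=0, q₋₂=1):
  k=0: a=12, p=12, q=1
  k=1: a=10, p=121, q=10
  k=2: a=1, p=133, q=11
  k=3: a=1, p=254, q=21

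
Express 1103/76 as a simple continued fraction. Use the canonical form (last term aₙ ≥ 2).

1103 = 14*76 + 39
76 = 1*39 + 37
39 = 1*37 + 2
37 = 18*2 + 1
2 = 2*1 + 0  (stop)
So 1103/76 = [14; 1, 1, 18, 2].

[14; 1, 1, 18, 2]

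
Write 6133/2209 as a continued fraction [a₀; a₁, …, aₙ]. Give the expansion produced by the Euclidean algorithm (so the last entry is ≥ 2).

6133 = 2×2209 + 1715
2209 = 1×1715 + 494
1715 = 3×494 + 233
494 = 2×233 + 28
233 = 8×28 + 9
28 = 3×9 + 1
9 = 9×1 + 0  (stop)
So 6133/2209 = [2; 1, 3, 2, 8, 3, 9].

[2; 1, 3, 2, 8, 3, 9]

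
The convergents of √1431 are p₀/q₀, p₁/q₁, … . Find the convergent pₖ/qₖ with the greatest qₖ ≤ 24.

√1431 = [37; 1, 4, 1, 4, 1, 74, …] (period length 6).
Convergents:
  p_0/q_0 = 37/1
  p_1/q_1 = 38/1
  p_2/q_2 = 189/5
  p_3/q_3 = 227/6
  p_4/q_4 = 1097/29
q_3 = 6 ≤ 24 < 29 = q_4, so the answer is 227/6.

227/6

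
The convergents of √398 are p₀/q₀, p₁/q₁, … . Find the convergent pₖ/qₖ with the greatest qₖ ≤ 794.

15541/779

√398 = [19; 1, 18, 1, 38, …] (period length 4).
Convergents:
  p_0/q_0 = 19/1
  p_1/q_1 = 20/1
  p_2/q_2 = 379/19
  p_3/q_3 = 399/20
  p_4/q_4 = 15541/779
  p_5/q_5 = 15940/799
q_4 = 779 ≤ 794 < 799 = q_5, so the answer is 15541/779.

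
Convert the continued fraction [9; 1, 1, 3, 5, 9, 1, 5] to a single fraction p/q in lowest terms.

21288/2225

Using pₖ = aₖpₖ₋₁ + pₖ₋₂ and qₖ = aₖqₖ₋₁ + qₖ₋₂:
  k=0: a=9, p=9, q=1
  k=1: a=1, p=10, q=1
  k=2: a=1, p=19, q=2
  k=3: a=3, p=67, q=7
  k=4: a=5, p=354, q=37
  k=5: a=9, p=3253, q=340
  k=6: a=1, p=3607, q=377
  k=7: a=5, p=21288, q=2225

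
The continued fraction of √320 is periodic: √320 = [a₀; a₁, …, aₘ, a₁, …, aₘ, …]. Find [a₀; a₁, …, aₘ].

[17; 1, 7, 1, 34]

a₀ = ⌊√320⌋ = 17.
With m₀=0, d₀=1 and mₖ₊₁ = dₖaₖ − mₖ, dₖ₊₁ = (n − mₖ₊₁²)/dₖ, aₖ₊₁ = ⌊(a₀+mₖ₊₁)/dₖ₊₁⌋:
  k=1: m=17, d=31, a=1
  k=2: m=14, d=4, a=7
  k=3: m=14, d=31, a=1
  k=4: m=17, d=1, a=34
d=1 and a=2a₀=34 at k=4, so the next step gives (m, d) = (17, 31) again — its k=1 value — and the period has length 4.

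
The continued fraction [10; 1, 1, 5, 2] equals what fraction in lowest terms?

Fold from the inside: start with 2/1.
  5 + 1/2 = 11/2
  1 + 2/11 = 13/11
  1 + 11/13 = 24/13
  10 + 13/24 = 253/24

253/24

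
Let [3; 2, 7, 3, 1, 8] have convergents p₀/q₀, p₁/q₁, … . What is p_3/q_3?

Using pₖ = aₖpₖ₋₁ + pₖ₋₂, qₖ = aₖqₖ₋₁ + qₖ₋₂ (with p₋₁=1, p₋₂=0, q₋₁=0, q₋₂=1):
  k=0: a=3, p=3, q=1
  k=1: a=2, p=7, q=2
  k=2: a=7, p=52, q=15
  k=3: a=3, p=163, q=47

163/47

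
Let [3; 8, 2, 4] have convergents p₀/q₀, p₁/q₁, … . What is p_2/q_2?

Using pₖ = aₖpₖ₋₁ + pₖ₋₂, qₖ = aₖqₖ₋₁ + qₖ₋₂ (with p₋₁=1, p₋₂=0, q₋₁=0, q₋₂=1):
  k=0: a=3, p=3, q=1
  k=1: a=8, p=25, q=8
  k=2: a=2, p=53, q=17

53/17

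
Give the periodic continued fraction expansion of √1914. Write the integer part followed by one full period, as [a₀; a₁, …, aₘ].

[43; 1, 2, 1, 86]

a₀ = ⌊√1914⌋ = 43.
With m₀=0, d₀=1 and mₖ₊₁ = dₖaₖ − mₖ, dₖ₊₁ = (n − mₖ₊₁²)/dₖ, aₖ₊₁ = ⌊(a₀+mₖ₊₁)/dₖ₊₁⌋:
  k=1: m=43, d=65, a=1
  k=2: m=22, d=22, a=2
  k=3: m=22, d=65, a=1
  k=4: m=43, d=1, a=86
d=1 and a=2a₀=86 at k=4, so the next step gives (m, d) = (43, 65) again — its k=1 value — and the period has length 4.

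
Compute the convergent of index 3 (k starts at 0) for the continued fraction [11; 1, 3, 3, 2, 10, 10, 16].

Using pₖ = aₖpₖ₋₁ + pₖ₋₂, qₖ = aₖqₖ₋₁ + qₖ₋₂ (with p₋₁=1, p₋₂=0, q₋₁=0, q₋₂=1):
  k=0: a=11, p=11, q=1
  k=1: a=1, p=12, q=1
  k=2: a=3, p=47, q=4
  k=3: a=3, p=153, q=13

153/13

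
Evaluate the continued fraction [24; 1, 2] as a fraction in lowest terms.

74/3

Using pₖ = aₖpₖ₋₁ + pₖ₋₂ and qₖ = aₖqₖ₋₁ + qₖ₋₂:
  k=0: a=24, p=24, q=1
  k=1: a=1, p=25, q=1
  k=2: a=2, p=74, q=3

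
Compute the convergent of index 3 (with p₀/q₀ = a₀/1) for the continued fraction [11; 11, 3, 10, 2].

Using pₖ = aₖpₖ₋₁ + pₖ₋₂, qₖ = aₖqₖ₋₁ + qₖ₋₂ (with p₋₁=1, p₋₂=0, q₋₁=0, q₋₂=1):
  k=0: a=11, p=11, q=1
  k=1: a=11, p=122, q=11
  k=2: a=3, p=377, q=34
  k=3: a=10, p=3892, q=351

3892/351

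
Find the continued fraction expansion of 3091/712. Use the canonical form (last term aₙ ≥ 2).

[4; 2, 1, 13, 3, 2, 2]

3091 = 4×712 + 243
712 = 2×243 + 226
243 = 1×226 + 17
226 = 13×17 + 5
17 = 3×5 + 2
5 = 2×2 + 1
2 = 2×1 + 0  (stop)
So 3091/712 = [4; 2, 1, 13, 3, 2, 2].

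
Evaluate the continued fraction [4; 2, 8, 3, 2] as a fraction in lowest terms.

550/123

Using pₖ = aₖpₖ₋₁ + pₖ₋₂ and qₖ = aₖqₖ₋₁ + qₖ₋₂:
  k=0: a=4, p=4, q=1
  k=1: a=2, p=9, q=2
  k=2: a=8, p=76, q=17
  k=3: a=3, p=237, q=53
  k=4: a=2, p=550, q=123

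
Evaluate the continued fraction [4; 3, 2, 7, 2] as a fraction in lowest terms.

476/111

Fold from the inside: start with 2/1.
  7 + 1/2 = 15/2
  2 + 2/15 = 32/15
  3 + 15/32 = 111/32
  4 + 32/111 = 476/111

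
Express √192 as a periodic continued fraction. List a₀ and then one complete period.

a₀ = ⌊√192⌋ = 13.

[13; 1, 5, 1, 26]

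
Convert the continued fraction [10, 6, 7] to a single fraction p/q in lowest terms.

437/43

Fold from the inside: start with 7/1.
  6 + 1/7 = 43/7
  10 + 7/43 = 437/43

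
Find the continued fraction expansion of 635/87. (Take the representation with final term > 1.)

[7; 3, 2, 1, 8]

635 = 7*87 + 26
87 = 3*26 + 9
26 = 2*9 + 8
9 = 1*8 + 1
8 = 8*1 + 0  (stop)
So 635/87 = [7; 3, 2, 1, 8].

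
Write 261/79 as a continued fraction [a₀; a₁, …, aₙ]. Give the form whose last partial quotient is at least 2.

[3; 3, 3, 2, 3]

261 = 3·79 + 24
79 = 3·24 + 7
24 = 3·7 + 3
7 = 2·3 + 1
3 = 3·1 + 0  (stop)
So 261/79 = [3; 3, 3, 2, 3].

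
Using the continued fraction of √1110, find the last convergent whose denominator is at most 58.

√1110 = [33; 3, 6, 3, 66, …] (period length 4).
Convergents:
  p_0/q_0 = 33/1
  p_1/q_1 = 100/3
  p_2/q_2 = 633/19
  p_3/q_3 = 1999/60
q_2 = 19 ≤ 58 < 60 = q_3, so the answer is 633/19.

633/19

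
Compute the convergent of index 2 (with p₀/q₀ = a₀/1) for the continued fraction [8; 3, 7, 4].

183/22

Using pₖ = aₖpₖ₋₁ + pₖ₋₂, qₖ = aₖqₖ₋₁ + qₖ₋₂ (with p₋₁=1, p₋₂=0, q₋₁=0, q₋₂=1):
  k=0: a=8, p=8, q=1
  k=1: a=3, p=25, q=3
  k=2: a=7, p=183, q=22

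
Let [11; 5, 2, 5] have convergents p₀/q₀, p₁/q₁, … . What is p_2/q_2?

Using pₖ = aₖpₖ₋₁ + pₖ₋₂, qₖ = aₖqₖ₋₁ + qₖ₋₂ (with p₋₁=1, p₋₂=0, q₋₁=0, q₋₂=1):
  k=0: a=11, p=11, q=1
  k=1: a=5, p=56, q=5
  k=2: a=2, p=123, q=11

123/11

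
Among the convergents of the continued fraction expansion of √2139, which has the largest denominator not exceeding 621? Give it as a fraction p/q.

17066/369

√2139 = [46; 4, 92, …] (period length 2).
Convergents:
  p_0/q_0 = 46/1
  p_1/q_1 = 185/4
  p_2/q_2 = 17066/369
  p_3/q_3 = 68449/1480
q_2 = 369 ≤ 621 < 1480 = q_3, so the answer is 17066/369.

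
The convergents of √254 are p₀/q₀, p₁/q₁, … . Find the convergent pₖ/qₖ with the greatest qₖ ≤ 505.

7889/495

√254 = [15; 1, 14, 1, 30, …] (period length 4).
Convergents:
  p_0/q_0 = 15/1
  p_1/q_1 = 16/1
  p_2/q_2 = 239/15
  p_3/q_3 = 255/16
  p_4/q_4 = 7889/495
  p_5/q_5 = 8144/511
q_4 = 495 ≤ 505 < 511 = q_5, so the answer is 7889/495.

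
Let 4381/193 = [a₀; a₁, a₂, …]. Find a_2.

4381 = 22·193 + 135   →  a_0 = 22
193 = 1·135 + 58   →  a_1 = 1
135 = 2·58 + 19   →  a_2 = 2

2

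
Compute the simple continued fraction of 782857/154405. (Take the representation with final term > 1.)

782857 = 5×154405 + 10832
154405 = 14×10832 + 2757
10832 = 3×2757 + 2561
2757 = 1×2561 + 196
2561 = 13×196 + 13
196 = 15×13 + 1
13 = 13×1 + 0  (stop)
So 782857/154405 = [5; 14, 3, 1, 13, 15, 13].

[5; 14, 3, 1, 13, 15, 13]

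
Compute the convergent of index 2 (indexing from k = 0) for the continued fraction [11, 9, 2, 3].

211/19

Using pₖ = aₖpₖ₋₁ + pₖ₋₂, qₖ = aₖqₖ₋₁ + qₖ₋₂ (with p₋₁=1, p₋₂=0, q₋₁=0, q₋₂=1):
  k=0: a=11, p=11, q=1
  k=1: a=9, p=100, q=9
  k=2: a=2, p=211, q=19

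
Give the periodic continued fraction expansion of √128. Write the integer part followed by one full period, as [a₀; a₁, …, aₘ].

[11; 3, 5, 3, 22]

a₀ = ⌊√128⌋ = 11.
With m₀=0, d₀=1 and mₖ₊₁ = dₖaₖ − mₖ, dₖ₊₁ = (n − mₖ₊₁²)/dₖ, aₖ₊₁ = ⌊(a₀+mₖ₊₁)/dₖ₊₁⌋:
  k=1: m=11, d=7, a=3
  k=2: m=10, d=4, a=5
  k=3: m=10, d=7, a=3
  k=4: m=11, d=1, a=22
d=1 and a=2a₀=22 at k=4, so the next step gives (m, d) = (11, 7) again — its k=1 value — and the period has length 4.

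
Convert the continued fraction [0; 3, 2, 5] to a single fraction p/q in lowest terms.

Using pₖ = aₖpₖ₋₁ + pₖ₋₂ and qₖ = aₖqₖ₋₁ + qₖ₋₂:
  k=0: a=0, p=0, q=1
  k=1: a=3, p=1, q=3
  k=2: a=2, p=2, q=7
  k=3: a=5, p=11, q=38

11/38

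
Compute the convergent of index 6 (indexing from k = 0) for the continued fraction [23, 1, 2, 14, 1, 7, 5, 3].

44294/1871

Using pₖ = aₖpₖ₋₁ + pₖ₋₂, qₖ = aₖqₖ₋₁ + qₖ₋₂ (with p₋₁=1, p₋₂=0, q₋₁=0, q₋₂=1):
  k=0: a=23, p=23, q=1
  k=1: a=1, p=24, q=1
  k=2: a=2, p=71, q=3
  k=3: a=14, p=1018, q=43
  k=4: a=1, p=1089, q=46
  k=5: a=7, p=8641, q=365
  k=6: a=5, p=44294, q=1871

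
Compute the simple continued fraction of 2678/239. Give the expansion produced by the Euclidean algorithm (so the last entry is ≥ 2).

2678 = 11×239 + 49
239 = 4×49 + 43
49 = 1×43 + 6
43 = 7×6 + 1
6 = 6×1 + 0  (stop)
So 2678/239 = [11; 4, 1, 7, 6].

[11; 4, 1, 7, 6]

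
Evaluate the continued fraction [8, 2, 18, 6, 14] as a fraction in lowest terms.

26928/3173

Using pₖ = aₖpₖ₋₁ + pₖ₋₂ and qₖ = aₖqₖ₋₁ + qₖ₋₂:
  k=0: a=8, p=8, q=1
  k=1: a=2, p=17, q=2
  k=2: a=18, p=314, q=37
  k=3: a=6, p=1901, q=224
  k=4: a=14, p=26928, q=3173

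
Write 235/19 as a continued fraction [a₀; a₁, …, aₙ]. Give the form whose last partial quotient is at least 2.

[12; 2, 1, 2, 2]

235 = 12×19 + 7
19 = 2×7 + 5
7 = 1×5 + 2
5 = 2×2 + 1
2 = 2×1 + 0  (stop)
So 235/19 = [12; 2, 1, 2, 2].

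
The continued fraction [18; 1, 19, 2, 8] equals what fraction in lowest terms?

Fold from the inside: start with 8/1.
  2 + 1/8 = 17/8
  19 + 8/17 = 331/17
  1 + 17/331 = 348/331
  18 + 331/348 = 6595/348

6595/348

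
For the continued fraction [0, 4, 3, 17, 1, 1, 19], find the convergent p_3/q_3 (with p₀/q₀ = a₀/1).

52/225

Using pₖ = aₖpₖ₋₁ + pₖ₋₂, qₖ = aₖqₖ₋₁ + qₖ₋₂ (with p₋₁=1, p₋₂=0, q₋₁=0, q₋₂=1):
  k=0: a=0, p=0, q=1
  k=1: a=4, p=1, q=4
  k=2: a=3, p=3, q=13
  k=3: a=17, p=52, q=225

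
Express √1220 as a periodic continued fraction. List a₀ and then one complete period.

[34; 1, 12, 1, 68]

a₀ = ⌊√1220⌋ = 34.
With m₀=0, d₀=1 and mₖ₊₁ = dₖaₖ − mₖ, dₖ₊₁ = (n − mₖ₊₁²)/dₖ, aₖ₊₁ = ⌊(a₀+mₖ₊₁)/dₖ₊₁⌋:
  k=1: m=34, d=64, a=1
  k=2: m=30, d=5, a=12
  k=3: m=30, d=64, a=1
  k=4: m=34, d=1, a=68
d=1 and a=2a₀=68 at k=4, so the next step gives (m, d) = (34, 64) again — its k=1 value — and the period has length 4.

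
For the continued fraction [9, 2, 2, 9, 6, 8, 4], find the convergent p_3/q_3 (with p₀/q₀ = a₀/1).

Using pₖ = aₖpₖ₋₁ + pₖ₋₂, qₖ = aₖqₖ₋₁ + qₖ₋₂ (with p₋₁=1, p₋₂=0, q₋₁=0, q₋₂=1):
  k=0: a=9, p=9, q=1
  k=1: a=2, p=19, q=2
  k=2: a=2, p=47, q=5
  k=3: a=9, p=442, q=47

442/47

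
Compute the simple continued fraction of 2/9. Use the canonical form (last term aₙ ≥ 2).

2 = 0*9 + 2
9 = 4*2 + 1
2 = 2*1 + 0  (stop)
So 2/9 = [0; 4, 2].

[0; 4, 2]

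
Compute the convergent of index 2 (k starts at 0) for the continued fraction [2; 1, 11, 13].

35/12

Using pₖ = aₖpₖ₋₁ + pₖ₋₂, qₖ = aₖqₖ₋₁ + qₖ₋₂ (with p₋₁=1, p₋₂=0, q₋₁=0, q₋₂=1):
  k=0: a=2, p=2, q=1
  k=1: a=1, p=3, q=1
  k=2: a=11, p=35, q=12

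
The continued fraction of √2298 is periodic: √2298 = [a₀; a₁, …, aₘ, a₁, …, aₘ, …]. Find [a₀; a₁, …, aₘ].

a₀ = ⌊√2298⌋ = 47.

[47; 1, 14, 1, 94]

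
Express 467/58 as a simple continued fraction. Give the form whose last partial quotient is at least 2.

467 = 8*58 + 3
58 = 19*3 + 1
3 = 3*1 + 0  (stop)
So 467/58 = [8; 19, 3].

[8; 19, 3]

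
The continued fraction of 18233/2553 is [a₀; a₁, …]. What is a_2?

18233 = 7·2553 + 362   →  a_0 = 7
2553 = 7·362 + 19   →  a_1 = 7
362 = 19·19 + 1   →  a_2 = 19

19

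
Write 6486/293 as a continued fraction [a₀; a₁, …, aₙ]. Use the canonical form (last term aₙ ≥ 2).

6486 = 22·293 + 40
293 = 7·40 + 13
40 = 3·13 + 1
13 = 13·1 + 0  (stop)
So 6486/293 = [22; 7, 3, 13].

[22; 7, 3, 13]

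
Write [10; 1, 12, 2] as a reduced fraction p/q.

295/27

Fold from the inside: start with 2/1.
  12 + 1/2 = 25/2
  1 + 2/25 = 27/25
  10 + 25/27 = 295/27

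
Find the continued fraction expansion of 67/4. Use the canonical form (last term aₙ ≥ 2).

67 = 16×4 + 3
4 = 1×3 + 1
3 = 3×1 + 0  (stop)
So 67/4 = [16; 1, 3].

[16; 1, 3]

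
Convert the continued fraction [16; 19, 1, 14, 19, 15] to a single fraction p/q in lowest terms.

Using pₖ = aₖpₖ₋₁ + pₖ₋₂ and qₖ = aₖqₖ₋₁ + qₖ₋₂:
  k=0: a=16, p=16, q=1
  k=1: a=19, p=305, q=19
  k=2: a=1, p=321, q=20
  k=3: a=14, p=4799, q=299
  k=4: a=19, p=91502, q=5701
  k=5: a=15, p=1377329, q=85814

1377329/85814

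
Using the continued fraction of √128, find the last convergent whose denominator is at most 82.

√128 = [11; 3, 5, 3, 22, …] (period length 4).
Convergents:
  p_0/q_0 = 11/1
  p_1/q_1 = 34/3
  p_2/q_2 = 181/16
  p_3/q_3 = 577/51
  p_4/q_4 = 12875/1138
q_3 = 51 ≤ 82 < 1138 = q_4, so the answer is 577/51.

577/51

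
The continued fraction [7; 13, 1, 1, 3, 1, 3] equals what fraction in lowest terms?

3261/461

Using pₖ = aₖpₖ₋₁ + pₖ₋₂ and qₖ = aₖqₖ₋₁ + qₖ₋₂:
  k=0: a=7, p=7, q=1
  k=1: a=13, p=92, q=13
  k=2: a=1, p=99, q=14
  k=3: a=1, p=191, q=27
  k=4: a=3, p=672, q=95
  k=5: a=1, p=863, q=122
  k=6: a=3, p=3261, q=461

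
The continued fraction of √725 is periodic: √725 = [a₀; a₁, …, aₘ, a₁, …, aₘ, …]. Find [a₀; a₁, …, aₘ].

a₀ = ⌊√725⌋ = 26.
With m₀=0, d₀=1 and mₖ₊₁ = dₖaₖ − mₖ, dₖ₊₁ = (n − mₖ₊₁²)/dₖ, aₖ₊₁ = ⌊(a₀+mₖ₊₁)/dₖ₊₁⌋:
  k=1: m=26, d=49, a=1
  k=2: m=23, d=4, a=12
  k=3: m=25, d=25, a=2
  k=4: m=25, d=4, a=12
  k=5: m=23, d=49, a=1
  k=6: m=26, d=1, a=52
d=1 and a=2a₀=52 at k=6, so the next step gives (m, d) = (26, 49) again — its k=1 value — and the period has length 6.

[26; 1, 12, 2, 12, 1, 52]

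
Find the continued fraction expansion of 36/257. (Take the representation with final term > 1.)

[0; 7, 7, 5]

36 = 0×257 + 36
257 = 7×36 + 5
36 = 7×5 + 1
5 = 5×1 + 0  (stop)
So 36/257 = [0; 7, 7, 5].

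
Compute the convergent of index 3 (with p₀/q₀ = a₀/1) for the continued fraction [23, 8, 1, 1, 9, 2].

393/17

Using pₖ = aₖpₖ₋₁ + pₖ₋₂, qₖ = aₖqₖ₋₁ + qₖ₋₂ (with p₋₁=1, p₋₂=0, q₋₁=0, q₋₂=1):
  k=0: a=23, p=23, q=1
  k=1: a=8, p=185, q=8
  k=2: a=1, p=208, q=9
  k=3: a=1, p=393, q=17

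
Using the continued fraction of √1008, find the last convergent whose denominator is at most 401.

√1008 = [31; 1, 2, 1, 62, …] (period length 4).
Convergents:
  p_0/q_0 = 31/1
  p_1/q_1 = 32/1
  p_2/q_2 = 95/3
  p_3/q_3 = 127/4
  p_4/q_4 = 7969/251
  p_5/q_5 = 8096/255
  p_6/q_6 = 24161/761
q_5 = 255 ≤ 401 < 761 = q_6, so the answer is 8096/255.

8096/255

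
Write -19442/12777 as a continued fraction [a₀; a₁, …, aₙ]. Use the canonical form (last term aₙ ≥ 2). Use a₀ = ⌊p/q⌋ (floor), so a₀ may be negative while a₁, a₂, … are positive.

-19442 = -2·12777 + 6112
12777 = 2·6112 + 553
6112 = 11·553 + 29
553 = 19·29 + 2
29 = 14·2 + 1
2 = 2·1 + 0  (stop)
So -19442/12777 = [-2; 2, 11, 19, 14, 2].

[-2; 2, 11, 19, 14, 2]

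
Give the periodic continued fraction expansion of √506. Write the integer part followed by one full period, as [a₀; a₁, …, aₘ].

a₀ = ⌊√506⌋ = 22.

[22; 2, 44]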